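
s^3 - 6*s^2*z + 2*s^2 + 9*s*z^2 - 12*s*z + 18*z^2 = (s + 2)*(s - 3*z)^2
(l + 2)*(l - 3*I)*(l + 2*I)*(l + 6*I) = l^4 + 2*l^3 + 5*I*l^3 + 12*l^2 + 10*I*l^2 + 24*l + 36*I*l + 72*I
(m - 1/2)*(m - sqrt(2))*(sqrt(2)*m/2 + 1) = sqrt(2)*m^3/2 - sqrt(2)*m^2/4 - sqrt(2)*m + sqrt(2)/2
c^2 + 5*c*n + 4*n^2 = (c + n)*(c + 4*n)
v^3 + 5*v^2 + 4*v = v*(v + 1)*(v + 4)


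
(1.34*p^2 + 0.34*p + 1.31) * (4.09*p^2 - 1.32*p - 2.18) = 5.4806*p^4 - 0.3782*p^3 + 1.9879*p^2 - 2.4704*p - 2.8558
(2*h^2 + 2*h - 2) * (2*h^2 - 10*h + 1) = 4*h^4 - 16*h^3 - 22*h^2 + 22*h - 2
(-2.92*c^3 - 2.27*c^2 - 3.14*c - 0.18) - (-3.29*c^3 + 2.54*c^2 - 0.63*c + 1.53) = 0.37*c^3 - 4.81*c^2 - 2.51*c - 1.71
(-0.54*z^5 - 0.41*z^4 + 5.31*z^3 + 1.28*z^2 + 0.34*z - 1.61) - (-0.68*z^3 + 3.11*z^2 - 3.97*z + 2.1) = -0.54*z^5 - 0.41*z^4 + 5.99*z^3 - 1.83*z^2 + 4.31*z - 3.71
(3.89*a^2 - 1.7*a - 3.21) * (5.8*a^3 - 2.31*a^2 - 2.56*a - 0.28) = 22.562*a^5 - 18.8459*a^4 - 24.6494*a^3 + 10.6779*a^2 + 8.6936*a + 0.8988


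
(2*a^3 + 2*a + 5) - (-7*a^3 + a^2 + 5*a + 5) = 9*a^3 - a^2 - 3*a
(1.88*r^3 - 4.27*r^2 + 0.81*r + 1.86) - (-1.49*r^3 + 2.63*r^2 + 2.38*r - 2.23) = 3.37*r^3 - 6.9*r^2 - 1.57*r + 4.09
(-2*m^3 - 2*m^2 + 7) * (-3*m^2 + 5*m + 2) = 6*m^5 - 4*m^4 - 14*m^3 - 25*m^2 + 35*m + 14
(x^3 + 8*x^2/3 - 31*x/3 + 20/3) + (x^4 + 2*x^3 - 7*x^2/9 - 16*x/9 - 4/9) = x^4 + 3*x^3 + 17*x^2/9 - 109*x/9 + 56/9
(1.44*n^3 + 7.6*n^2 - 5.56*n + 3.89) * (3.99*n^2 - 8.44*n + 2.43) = 5.7456*n^5 + 18.1704*n^4 - 82.8292*n^3 + 80.9155*n^2 - 46.3424*n + 9.4527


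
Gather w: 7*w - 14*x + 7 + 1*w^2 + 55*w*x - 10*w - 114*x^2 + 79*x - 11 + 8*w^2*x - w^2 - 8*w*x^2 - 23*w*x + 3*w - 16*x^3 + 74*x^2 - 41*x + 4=8*w^2*x + w*(-8*x^2 + 32*x) - 16*x^3 - 40*x^2 + 24*x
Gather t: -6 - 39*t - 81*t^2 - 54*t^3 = -54*t^3 - 81*t^2 - 39*t - 6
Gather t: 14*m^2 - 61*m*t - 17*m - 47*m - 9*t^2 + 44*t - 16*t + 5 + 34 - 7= 14*m^2 - 64*m - 9*t^2 + t*(28 - 61*m) + 32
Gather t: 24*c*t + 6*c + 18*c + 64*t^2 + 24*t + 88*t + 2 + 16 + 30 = 24*c + 64*t^2 + t*(24*c + 112) + 48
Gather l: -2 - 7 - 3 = -12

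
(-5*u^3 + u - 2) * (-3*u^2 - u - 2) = 15*u^5 + 5*u^4 + 7*u^3 + 5*u^2 + 4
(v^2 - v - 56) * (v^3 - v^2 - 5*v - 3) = v^5 - 2*v^4 - 60*v^3 + 58*v^2 + 283*v + 168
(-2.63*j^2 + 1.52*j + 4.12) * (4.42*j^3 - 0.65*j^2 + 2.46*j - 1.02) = -11.6246*j^5 + 8.4279*j^4 + 10.7526*j^3 + 3.7438*j^2 + 8.5848*j - 4.2024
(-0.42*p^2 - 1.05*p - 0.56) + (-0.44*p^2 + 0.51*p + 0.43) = -0.86*p^2 - 0.54*p - 0.13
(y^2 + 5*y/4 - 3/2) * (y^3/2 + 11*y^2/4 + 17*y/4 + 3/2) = y^5/2 + 27*y^4/8 + 111*y^3/16 + 43*y^2/16 - 9*y/2 - 9/4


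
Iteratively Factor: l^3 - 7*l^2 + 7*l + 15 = (l - 5)*(l^2 - 2*l - 3) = (l - 5)*(l - 3)*(l + 1)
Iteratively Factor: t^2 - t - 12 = (t - 4)*(t + 3)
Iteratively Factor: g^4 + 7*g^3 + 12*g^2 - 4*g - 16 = (g + 2)*(g^3 + 5*g^2 + 2*g - 8) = (g + 2)^2*(g^2 + 3*g - 4) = (g + 2)^2*(g + 4)*(g - 1)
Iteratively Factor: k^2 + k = (k)*(k + 1)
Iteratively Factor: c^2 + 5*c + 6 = (c + 3)*(c + 2)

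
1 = 1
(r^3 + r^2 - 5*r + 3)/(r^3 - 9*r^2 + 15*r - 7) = (r + 3)/(r - 7)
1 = 1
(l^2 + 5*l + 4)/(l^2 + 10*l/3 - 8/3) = 3*(l + 1)/(3*l - 2)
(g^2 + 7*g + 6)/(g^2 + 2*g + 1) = (g + 6)/(g + 1)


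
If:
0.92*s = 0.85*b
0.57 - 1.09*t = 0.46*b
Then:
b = 1.23913043478261 - 2.3695652173913*t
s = 1.14484877126654 - 2.18927221172023*t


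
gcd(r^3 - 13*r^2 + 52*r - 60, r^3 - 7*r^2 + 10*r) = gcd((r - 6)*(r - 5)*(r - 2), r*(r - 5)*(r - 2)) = r^2 - 7*r + 10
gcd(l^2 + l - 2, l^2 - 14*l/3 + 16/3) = 1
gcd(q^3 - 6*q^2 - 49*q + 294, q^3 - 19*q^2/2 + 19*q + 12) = q - 6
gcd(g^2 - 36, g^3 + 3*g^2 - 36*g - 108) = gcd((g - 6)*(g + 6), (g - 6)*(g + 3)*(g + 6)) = g^2 - 36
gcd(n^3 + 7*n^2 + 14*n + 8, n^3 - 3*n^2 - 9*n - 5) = n + 1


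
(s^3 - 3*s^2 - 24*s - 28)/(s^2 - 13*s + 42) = (s^2 + 4*s + 4)/(s - 6)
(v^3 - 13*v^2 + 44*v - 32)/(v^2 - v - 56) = (v^2 - 5*v + 4)/(v + 7)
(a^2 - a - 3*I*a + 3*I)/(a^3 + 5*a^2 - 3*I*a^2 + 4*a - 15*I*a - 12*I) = (a - 1)/(a^2 + 5*a + 4)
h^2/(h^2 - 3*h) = h/(h - 3)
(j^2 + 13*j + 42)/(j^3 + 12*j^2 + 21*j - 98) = (j + 6)/(j^2 + 5*j - 14)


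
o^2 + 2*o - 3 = (o - 1)*(o + 3)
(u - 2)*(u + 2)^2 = u^3 + 2*u^2 - 4*u - 8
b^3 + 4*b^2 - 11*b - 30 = (b - 3)*(b + 2)*(b + 5)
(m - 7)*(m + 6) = m^2 - m - 42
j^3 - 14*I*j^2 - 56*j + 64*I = (j - 8*I)*(j - 4*I)*(j - 2*I)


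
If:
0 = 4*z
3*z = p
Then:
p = 0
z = 0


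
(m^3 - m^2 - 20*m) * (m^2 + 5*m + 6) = m^5 + 4*m^4 - 19*m^3 - 106*m^2 - 120*m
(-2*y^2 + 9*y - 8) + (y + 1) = -2*y^2 + 10*y - 7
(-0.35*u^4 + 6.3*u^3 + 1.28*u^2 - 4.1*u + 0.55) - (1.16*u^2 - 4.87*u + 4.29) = -0.35*u^4 + 6.3*u^3 + 0.12*u^2 + 0.77*u - 3.74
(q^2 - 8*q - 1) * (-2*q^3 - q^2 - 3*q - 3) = -2*q^5 + 15*q^4 + 7*q^3 + 22*q^2 + 27*q + 3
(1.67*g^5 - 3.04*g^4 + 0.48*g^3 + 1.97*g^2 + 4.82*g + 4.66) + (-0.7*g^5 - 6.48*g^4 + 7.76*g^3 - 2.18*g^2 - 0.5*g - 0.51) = 0.97*g^5 - 9.52*g^4 + 8.24*g^3 - 0.21*g^2 + 4.32*g + 4.15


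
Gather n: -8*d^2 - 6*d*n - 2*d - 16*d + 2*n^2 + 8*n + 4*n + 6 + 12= -8*d^2 - 18*d + 2*n^2 + n*(12 - 6*d) + 18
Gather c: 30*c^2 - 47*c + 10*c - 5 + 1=30*c^2 - 37*c - 4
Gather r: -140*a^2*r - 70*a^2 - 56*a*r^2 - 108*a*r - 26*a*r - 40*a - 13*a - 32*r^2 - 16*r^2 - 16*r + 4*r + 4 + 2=-70*a^2 - 53*a + r^2*(-56*a - 48) + r*(-140*a^2 - 134*a - 12) + 6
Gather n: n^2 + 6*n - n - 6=n^2 + 5*n - 6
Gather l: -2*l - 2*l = -4*l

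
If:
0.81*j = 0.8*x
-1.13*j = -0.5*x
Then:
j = 0.00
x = 0.00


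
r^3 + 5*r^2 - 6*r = r*(r - 1)*(r + 6)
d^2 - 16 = (d - 4)*(d + 4)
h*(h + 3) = h^2 + 3*h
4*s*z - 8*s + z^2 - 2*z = (4*s + z)*(z - 2)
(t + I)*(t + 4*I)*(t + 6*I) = t^3 + 11*I*t^2 - 34*t - 24*I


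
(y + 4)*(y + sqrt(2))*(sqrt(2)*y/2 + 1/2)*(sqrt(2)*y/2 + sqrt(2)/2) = y^4/2 + 3*sqrt(2)*y^3/4 + 5*y^3/2 + 5*y^2/2 + 15*sqrt(2)*y^2/4 + 5*y/2 + 3*sqrt(2)*y + 2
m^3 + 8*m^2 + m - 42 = (m - 2)*(m + 3)*(m + 7)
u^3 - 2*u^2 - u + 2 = (u - 2)*(u - 1)*(u + 1)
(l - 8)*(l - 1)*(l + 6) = l^3 - 3*l^2 - 46*l + 48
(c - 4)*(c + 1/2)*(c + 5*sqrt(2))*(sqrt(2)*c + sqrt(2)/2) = sqrt(2)*c^4 - 3*sqrt(2)*c^3 + 10*c^3 - 30*c^2 - 15*sqrt(2)*c^2/4 - 75*c/2 - sqrt(2)*c - 10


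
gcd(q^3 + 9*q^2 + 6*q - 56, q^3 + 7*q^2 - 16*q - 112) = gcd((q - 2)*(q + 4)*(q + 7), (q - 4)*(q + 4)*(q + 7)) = q^2 + 11*q + 28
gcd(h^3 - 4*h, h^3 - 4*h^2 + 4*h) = h^2 - 2*h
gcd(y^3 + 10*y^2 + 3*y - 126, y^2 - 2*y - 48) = y + 6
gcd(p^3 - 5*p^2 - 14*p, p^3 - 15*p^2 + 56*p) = p^2 - 7*p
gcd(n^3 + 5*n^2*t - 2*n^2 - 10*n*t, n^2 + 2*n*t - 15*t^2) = n + 5*t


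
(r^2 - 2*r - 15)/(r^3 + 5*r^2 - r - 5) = (r^2 - 2*r - 15)/(r^3 + 5*r^2 - r - 5)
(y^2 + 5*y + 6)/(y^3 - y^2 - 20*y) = (y^2 + 5*y + 6)/(y*(y^2 - y - 20))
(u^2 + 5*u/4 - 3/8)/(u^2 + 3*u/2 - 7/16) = 2*(2*u + 3)/(4*u + 7)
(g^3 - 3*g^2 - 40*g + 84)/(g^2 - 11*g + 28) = (g^2 + 4*g - 12)/(g - 4)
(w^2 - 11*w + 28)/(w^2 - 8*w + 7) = (w - 4)/(w - 1)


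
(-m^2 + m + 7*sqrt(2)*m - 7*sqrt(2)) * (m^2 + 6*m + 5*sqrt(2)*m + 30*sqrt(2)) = -m^4 - 5*m^3 + 2*sqrt(2)*m^3 + 10*sqrt(2)*m^2 + 76*m^2 - 12*sqrt(2)*m + 350*m - 420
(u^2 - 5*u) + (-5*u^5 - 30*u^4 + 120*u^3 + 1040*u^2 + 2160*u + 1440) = -5*u^5 - 30*u^4 + 120*u^3 + 1041*u^2 + 2155*u + 1440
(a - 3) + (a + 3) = 2*a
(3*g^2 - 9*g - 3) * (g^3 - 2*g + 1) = 3*g^5 - 9*g^4 - 9*g^3 + 21*g^2 - 3*g - 3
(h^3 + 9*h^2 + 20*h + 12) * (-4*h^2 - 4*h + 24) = -4*h^5 - 40*h^4 - 92*h^3 + 88*h^2 + 432*h + 288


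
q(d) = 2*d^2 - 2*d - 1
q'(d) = 4*d - 2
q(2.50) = 6.50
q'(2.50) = 8.00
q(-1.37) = 5.49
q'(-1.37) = -7.48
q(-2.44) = 15.79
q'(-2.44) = -11.76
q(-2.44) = 15.79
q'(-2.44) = -11.76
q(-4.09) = 40.64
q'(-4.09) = -18.36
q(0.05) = -1.10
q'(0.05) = -1.80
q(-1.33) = 5.20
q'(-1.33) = -7.32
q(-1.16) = 4.01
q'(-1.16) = -6.64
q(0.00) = -1.00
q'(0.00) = -2.00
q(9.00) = 143.00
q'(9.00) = 34.00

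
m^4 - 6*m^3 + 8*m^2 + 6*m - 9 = (m - 3)^2*(m - 1)*(m + 1)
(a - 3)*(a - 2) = a^2 - 5*a + 6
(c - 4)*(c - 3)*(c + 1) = c^3 - 6*c^2 + 5*c + 12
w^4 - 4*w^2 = w^2*(w - 2)*(w + 2)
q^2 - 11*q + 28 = (q - 7)*(q - 4)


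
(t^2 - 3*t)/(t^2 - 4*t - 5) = t*(3 - t)/(-t^2 + 4*t + 5)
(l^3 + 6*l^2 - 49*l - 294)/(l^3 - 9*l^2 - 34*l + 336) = (l + 7)/(l - 8)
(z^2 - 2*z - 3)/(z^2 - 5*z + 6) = (z + 1)/(z - 2)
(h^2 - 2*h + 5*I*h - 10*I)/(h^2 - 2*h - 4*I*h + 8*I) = (h + 5*I)/(h - 4*I)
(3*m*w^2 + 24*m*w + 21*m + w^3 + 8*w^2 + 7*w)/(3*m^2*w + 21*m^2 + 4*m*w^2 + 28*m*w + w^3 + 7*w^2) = (w + 1)/(m + w)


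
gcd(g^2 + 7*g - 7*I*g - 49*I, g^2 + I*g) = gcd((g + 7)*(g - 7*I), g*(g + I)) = 1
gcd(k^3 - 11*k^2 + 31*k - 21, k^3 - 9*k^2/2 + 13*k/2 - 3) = k - 1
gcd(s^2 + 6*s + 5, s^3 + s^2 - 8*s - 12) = 1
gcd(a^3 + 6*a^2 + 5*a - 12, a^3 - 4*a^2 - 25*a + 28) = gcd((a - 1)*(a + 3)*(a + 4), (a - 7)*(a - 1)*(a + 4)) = a^2 + 3*a - 4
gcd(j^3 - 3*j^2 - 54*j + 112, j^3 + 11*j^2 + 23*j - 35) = j + 7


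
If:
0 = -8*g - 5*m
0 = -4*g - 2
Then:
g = -1/2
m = 4/5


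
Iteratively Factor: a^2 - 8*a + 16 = (a - 4)*(a - 4)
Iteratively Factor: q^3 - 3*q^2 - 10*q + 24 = (q + 3)*(q^2 - 6*q + 8) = (q - 4)*(q + 3)*(q - 2)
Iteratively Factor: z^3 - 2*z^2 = (z)*(z^2 - 2*z) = z^2*(z - 2)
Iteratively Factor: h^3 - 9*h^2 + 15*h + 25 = (h - 5)*(h^2 - 4*h - 5) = (h - 5)^2*(h + 1)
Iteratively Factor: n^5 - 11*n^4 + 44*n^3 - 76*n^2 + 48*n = (n - 4)*(n^4 - 7*n^3 + 16*n^2 - 12*n) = (n - 4)*(n - 3)*(n^3 - 4*n^2 + 4*n) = n*(n - 4)*(n - 3)*(n^2 - 4*n + 4) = n*(n - 4)*(n - 3)*(n - 2)*(n - 2)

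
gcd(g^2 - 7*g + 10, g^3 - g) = 1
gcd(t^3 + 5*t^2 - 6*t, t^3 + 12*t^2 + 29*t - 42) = t^2 + 5*t - 6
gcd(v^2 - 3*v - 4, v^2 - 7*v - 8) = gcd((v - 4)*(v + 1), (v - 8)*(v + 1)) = v + 1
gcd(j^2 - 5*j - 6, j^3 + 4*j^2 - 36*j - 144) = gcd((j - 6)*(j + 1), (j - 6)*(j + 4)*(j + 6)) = j - 6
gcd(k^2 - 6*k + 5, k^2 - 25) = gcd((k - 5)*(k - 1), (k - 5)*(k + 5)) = k - 5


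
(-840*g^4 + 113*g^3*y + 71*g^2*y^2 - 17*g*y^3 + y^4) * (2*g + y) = -1680*g^5 - 614*g^4*y + 255*g^3*y^2 + 37*g^2*y^3 - 15*g*y^4 + y^5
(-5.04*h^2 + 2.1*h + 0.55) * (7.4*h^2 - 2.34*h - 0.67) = -37.296*h^4 + 27.3336*h^3 + 2.5328*h^2 - 2.694*h - 0.3685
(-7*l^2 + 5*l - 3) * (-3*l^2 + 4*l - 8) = 21*l^4 - 43*l^3 + 85*l^2 - 52*l + 24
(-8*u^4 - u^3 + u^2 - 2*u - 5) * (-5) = 40*u^4 + 5*u^3 - 5*u^2 + 10*u + 25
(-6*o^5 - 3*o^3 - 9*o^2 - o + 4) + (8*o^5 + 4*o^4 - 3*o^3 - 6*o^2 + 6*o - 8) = 2*o^5 + 4*o^4 - 6*o^3 - 15*o^2 + 5*o - 4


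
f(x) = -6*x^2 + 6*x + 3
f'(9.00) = -102.00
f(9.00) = -429.00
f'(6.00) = -66.00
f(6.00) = -177.00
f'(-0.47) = 11.64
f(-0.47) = -1.15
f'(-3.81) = 51.72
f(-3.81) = -106.96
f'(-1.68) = 26.16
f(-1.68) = -24.01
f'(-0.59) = 13.08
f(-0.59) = -2.63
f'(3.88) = -40.56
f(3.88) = -64.05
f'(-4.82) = 63.84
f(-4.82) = -165.31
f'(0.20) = 3.60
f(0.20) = 3.96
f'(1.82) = -15.84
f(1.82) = -5.95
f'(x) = 6 - 12*x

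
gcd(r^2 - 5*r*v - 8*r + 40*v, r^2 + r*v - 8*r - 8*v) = r - 8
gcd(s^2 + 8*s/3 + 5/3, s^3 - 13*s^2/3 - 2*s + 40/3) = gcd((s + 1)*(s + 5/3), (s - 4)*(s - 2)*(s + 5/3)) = s + 5/3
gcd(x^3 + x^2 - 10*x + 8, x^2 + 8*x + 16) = x + 4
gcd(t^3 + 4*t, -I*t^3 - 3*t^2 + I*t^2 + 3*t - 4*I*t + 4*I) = 1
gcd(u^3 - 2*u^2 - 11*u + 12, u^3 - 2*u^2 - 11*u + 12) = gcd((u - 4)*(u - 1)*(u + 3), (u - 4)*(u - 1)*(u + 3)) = u^3 - 2*u^2 - 11*u + 12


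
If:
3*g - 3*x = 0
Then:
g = x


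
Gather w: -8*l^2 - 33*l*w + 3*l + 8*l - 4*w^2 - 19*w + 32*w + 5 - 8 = -8*l^2 + 11*l - 4*w^2 + w*(13 - 33*l) - 3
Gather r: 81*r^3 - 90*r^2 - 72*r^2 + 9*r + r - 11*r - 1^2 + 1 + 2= 81*r^3 - 162*r^2 - r + 2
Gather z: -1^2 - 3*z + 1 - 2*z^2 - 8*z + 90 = -2*z^2 - 11*z + 90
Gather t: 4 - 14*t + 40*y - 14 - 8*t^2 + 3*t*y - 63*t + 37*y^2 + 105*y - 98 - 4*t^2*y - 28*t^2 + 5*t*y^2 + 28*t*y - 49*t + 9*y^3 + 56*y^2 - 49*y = t^2*(-4*y - 36) + t*(5*y^2 + 31*y - 126) + 9*y^3 + 93*y^2 + 96*y - 108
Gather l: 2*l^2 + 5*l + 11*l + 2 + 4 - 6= 2*l^2 + 16*l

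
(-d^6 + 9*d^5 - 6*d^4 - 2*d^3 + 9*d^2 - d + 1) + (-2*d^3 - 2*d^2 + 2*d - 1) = -d^6 + 9*d^5 - 6*d^4 - 4*d^3 + 7*d^2 + d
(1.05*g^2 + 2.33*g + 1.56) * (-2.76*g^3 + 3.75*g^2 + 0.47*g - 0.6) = -2.898*g^5 - 2.4933*g^4 + 4.9254*g^3 + 6.3151*g^2 - 0.6648*g - 0.936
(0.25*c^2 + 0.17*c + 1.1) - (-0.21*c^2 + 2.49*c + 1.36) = 0.46*c^2 - 2.32*c - 0.26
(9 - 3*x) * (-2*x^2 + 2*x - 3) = 6*x^3 - 24*x^2 + 27*x - 27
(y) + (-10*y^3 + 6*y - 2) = -10*y^3 + 7*y - 2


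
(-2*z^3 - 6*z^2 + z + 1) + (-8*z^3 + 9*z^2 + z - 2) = -10*z^3 + 3*z^2 + 2*z - 1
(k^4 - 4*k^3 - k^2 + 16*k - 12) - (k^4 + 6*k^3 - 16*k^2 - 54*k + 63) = -10*k^3 + 15*k^2 + 70*k - 75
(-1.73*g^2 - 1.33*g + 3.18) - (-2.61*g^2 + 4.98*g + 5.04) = 0.88*g^2 - 6.31*g - 1.86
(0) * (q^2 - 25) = 0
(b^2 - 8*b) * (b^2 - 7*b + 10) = b^4 - 15*b^3 + 66*b^2 - 80*b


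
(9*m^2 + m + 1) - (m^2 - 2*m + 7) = 8*m^2 + 3*m - 6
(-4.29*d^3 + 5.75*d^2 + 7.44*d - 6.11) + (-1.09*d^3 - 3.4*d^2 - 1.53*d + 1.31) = -5.38*d^3 + 2.35*d^2 + 5.91*d - 4.8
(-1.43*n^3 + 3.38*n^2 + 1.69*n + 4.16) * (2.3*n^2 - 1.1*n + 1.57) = -3.289*n^5 + 9.347*n^4 - 2.0761*n^3 + 13.0156*n^2 - 1.9227*n + 6.5312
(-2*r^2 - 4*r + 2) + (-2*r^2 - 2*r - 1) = -4*r^2 - 6*r + 1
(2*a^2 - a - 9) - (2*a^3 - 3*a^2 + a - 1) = -2*a^3 + 5*a^2 - 2*a - 8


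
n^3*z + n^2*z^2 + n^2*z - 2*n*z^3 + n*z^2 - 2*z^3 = (n - z)*(n + 2*z)*(n*z + z)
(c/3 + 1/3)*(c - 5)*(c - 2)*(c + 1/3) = c^4/3 - 17*c^3/9 + c^2/3 + 11*c/3 + 10/9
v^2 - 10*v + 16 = (v - 8)*(v - 2)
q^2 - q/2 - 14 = (q - 4)*(q + 7/2)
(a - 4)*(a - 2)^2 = a^3 - 8*a^2 + 20*a - 16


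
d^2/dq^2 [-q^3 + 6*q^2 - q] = 12 - 6*q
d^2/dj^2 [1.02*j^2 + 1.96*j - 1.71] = 2.04000000000000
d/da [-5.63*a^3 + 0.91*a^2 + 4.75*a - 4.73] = -16.89*a^2 + 1.82*a + 4.75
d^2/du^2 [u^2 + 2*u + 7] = 2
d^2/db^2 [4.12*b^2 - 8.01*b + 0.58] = 8.24000000000000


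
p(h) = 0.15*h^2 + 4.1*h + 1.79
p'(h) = 0.3*h + 4.1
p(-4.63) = -13.98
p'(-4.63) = 2.71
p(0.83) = 5.30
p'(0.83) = 4.35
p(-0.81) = -1.43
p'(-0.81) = 3.86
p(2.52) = 13.07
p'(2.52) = 4.86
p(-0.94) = -1.93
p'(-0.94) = 3.82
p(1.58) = 8.64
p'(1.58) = 4.57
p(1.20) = 6.93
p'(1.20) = 4.46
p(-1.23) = -3.03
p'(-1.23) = 3.73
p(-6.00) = -17.41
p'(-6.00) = 2.30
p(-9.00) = -22.96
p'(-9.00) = 1.40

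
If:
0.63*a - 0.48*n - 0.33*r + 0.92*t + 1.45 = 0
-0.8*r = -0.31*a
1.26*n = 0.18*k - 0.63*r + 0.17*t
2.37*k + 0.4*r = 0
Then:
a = -1.42632481777186*t - 2.41824001676799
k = 0.0932828467319149*t + 0.158154937805502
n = 0.424597189325635*t + 0.491127565792442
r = -0.552700866886596*t - 0.937068006497597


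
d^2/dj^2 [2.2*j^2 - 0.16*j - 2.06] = 4.40000000000000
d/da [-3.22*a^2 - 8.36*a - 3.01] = -6.44*a - 8.36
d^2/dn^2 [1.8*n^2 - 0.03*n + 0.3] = 3.60000000000000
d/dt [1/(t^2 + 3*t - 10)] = (-2*t - 3)/(t^2 + 3*t - 10)^2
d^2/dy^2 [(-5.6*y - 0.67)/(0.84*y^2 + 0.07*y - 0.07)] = (-(1.68*y + 0.07)*(3.36*y + 0.14)*(5.6*y + 0.67) + (28.224*y + 1.9096)*(0.84*y^2 + 0.07*y - 0.07))/(0.84*y^2 + 0.07*y - 0.07)^3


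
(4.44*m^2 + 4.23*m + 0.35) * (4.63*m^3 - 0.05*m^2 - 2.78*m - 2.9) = 20.5572*m^5 + 19.3629*m^4 - 10.9342*m^3 - 24.6529*m^2 - 13.24*m - 1.015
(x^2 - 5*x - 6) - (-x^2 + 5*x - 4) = 2*x^2 - 10*x - 2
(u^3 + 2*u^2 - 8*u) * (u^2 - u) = u^5 + u^4 - 10*u^3 + 8*u^2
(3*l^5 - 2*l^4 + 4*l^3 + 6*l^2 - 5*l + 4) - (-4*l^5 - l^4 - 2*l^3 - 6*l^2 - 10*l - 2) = 7*l^5 - l^4 + 6*l^3 + 12*l^2 + 5*l + 6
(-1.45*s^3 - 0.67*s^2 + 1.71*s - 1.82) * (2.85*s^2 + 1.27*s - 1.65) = -4.1325*s^5 - 3.751*s^4 + 6.4151*s^3 - 1.9098*s^2 - 5.1329*s + 3.003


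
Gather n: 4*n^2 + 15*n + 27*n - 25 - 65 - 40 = 4*n^2 + 42*n - 130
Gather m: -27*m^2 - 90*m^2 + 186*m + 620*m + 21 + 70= -117*m^2 + 806*m + 91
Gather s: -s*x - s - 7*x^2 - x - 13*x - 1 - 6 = s*(-x - 1) - 7*x^2 - 14*x - 7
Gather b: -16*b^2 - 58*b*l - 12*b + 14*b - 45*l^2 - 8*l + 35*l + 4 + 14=-16*b^2 + b*(2 - 58*l) - 45*l^2 + 27*l + 18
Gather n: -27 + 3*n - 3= 3*n - 30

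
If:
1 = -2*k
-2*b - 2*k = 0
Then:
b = 1/2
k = -1/2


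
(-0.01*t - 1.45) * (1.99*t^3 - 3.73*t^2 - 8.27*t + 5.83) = -0.0199*t^4 - 2.8482*t^3 + 5.4912*t^2 + 11.9332*t - 8.4535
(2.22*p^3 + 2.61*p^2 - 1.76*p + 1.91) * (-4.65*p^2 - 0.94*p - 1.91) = -10.323*p^5 - 14.2233*p^4 + 1.4904*p^3 - 12.2122*p^2 + 1.5662*p - 3.6481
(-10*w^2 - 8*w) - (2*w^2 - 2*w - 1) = -12*w^2 - 6*w + 1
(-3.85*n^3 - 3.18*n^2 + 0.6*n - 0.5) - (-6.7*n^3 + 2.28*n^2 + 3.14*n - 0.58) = 2.85*n^3 - 5.46*n^2 - 2.54*n + 0.08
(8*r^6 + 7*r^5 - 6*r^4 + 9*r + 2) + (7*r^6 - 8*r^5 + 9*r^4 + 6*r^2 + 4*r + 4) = 15*r^6 - r^5 + 3*r^4 + 6*r^2 + 13*r + 6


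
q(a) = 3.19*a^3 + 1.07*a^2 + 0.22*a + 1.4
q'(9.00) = 794.65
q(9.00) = 2415.56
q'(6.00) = 357.58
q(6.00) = 730.28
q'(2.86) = 84.62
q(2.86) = 85.41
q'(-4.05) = 148.52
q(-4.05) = -193.85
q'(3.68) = 137.70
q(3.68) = 175.68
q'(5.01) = 251.15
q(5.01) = 430.51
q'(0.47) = 3.34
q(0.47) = 2.07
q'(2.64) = 72.57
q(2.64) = 68.13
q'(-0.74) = 3.88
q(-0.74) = 0.53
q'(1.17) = 15.82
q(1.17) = 8.23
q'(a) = 9.57*a^2 + 2.14*a + 0.22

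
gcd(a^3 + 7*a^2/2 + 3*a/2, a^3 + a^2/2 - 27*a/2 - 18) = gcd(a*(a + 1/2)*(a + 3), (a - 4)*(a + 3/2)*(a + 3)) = a + 3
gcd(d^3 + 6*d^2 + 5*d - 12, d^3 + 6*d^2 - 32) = d + 4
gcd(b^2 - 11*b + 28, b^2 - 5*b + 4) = b - 4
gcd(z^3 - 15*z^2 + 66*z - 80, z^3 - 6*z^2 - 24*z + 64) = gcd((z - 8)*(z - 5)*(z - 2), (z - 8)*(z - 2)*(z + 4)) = z^2 - 10*z + 16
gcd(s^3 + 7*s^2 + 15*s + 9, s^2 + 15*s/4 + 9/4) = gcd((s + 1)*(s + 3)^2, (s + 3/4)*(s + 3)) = s + 3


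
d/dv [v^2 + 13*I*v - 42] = 2*v + 13*I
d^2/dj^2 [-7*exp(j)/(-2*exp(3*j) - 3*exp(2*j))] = 7*(16*exp(2*j) + 18*exp(j) + 9)*exp(-j)/(8*exp(3*j) + 36*exp(2*j) + 54*exp(j) + 27)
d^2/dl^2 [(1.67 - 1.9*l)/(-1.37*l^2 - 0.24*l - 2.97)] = ((3.6638 - 15.618*l)*(1.37*l^2 + 0.24*l + 2.97) + (1.9*l - 1.67)*(2.74*l + 0.24)*(5.48*l + 0.48))/(1.37*l^2 + 0.24*l + 2.97)^3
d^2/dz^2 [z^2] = 2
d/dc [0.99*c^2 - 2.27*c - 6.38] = 1.98*c - 2.27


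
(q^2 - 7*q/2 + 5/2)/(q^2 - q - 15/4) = 2*(q - 1)/(2*q + 3)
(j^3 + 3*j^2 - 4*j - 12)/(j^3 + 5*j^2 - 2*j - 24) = (j + 2)/(j + 4)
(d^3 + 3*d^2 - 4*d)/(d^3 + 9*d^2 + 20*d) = (d - 1)/(d + 5)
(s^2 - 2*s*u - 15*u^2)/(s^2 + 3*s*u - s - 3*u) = (s - 5*u)/(s - 1)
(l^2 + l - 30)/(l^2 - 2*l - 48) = (l - 5)/(l - 8)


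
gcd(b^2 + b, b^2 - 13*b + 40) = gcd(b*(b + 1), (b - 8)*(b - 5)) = 1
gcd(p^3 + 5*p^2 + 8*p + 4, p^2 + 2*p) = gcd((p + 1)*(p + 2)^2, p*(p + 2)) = p + 2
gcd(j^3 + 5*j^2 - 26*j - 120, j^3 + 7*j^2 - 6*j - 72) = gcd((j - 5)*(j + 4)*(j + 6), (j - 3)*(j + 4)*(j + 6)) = j^2 + 10*j + 24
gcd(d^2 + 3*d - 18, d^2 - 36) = d + 6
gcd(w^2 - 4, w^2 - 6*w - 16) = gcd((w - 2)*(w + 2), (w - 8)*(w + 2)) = w + 2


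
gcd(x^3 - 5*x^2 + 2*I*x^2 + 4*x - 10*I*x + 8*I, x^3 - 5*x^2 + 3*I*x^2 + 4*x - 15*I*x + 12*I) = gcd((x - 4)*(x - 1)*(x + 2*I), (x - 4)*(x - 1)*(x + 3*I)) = x^2 - 5*x + 4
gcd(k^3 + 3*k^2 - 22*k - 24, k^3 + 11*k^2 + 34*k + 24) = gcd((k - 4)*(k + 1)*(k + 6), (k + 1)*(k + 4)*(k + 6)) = k^2 + 7*k + 6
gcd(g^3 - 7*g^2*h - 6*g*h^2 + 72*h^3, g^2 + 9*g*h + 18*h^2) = g + 3*h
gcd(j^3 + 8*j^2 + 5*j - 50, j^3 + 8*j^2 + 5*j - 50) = j^3 + 8*j^2 + 5*j - 50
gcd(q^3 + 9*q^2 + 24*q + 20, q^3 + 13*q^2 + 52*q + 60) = q^2 + 7*q + 10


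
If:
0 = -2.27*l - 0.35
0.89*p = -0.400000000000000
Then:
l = -0.15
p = -0.45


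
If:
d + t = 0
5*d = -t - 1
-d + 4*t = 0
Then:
No Solution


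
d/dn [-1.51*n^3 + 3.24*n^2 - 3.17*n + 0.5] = -4.53*n^2 + 6.48*n - 3.17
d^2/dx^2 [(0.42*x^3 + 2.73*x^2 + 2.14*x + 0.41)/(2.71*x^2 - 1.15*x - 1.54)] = (2.8421709430404e-14*x^4 + 53.065394*x^3 + 90.889698*x^2 + 51.896298*x + 9.875694)/(19.902511*x^6 - 25.337145*x^5 - 23.177817*x^4 + 27.275585*x^3 + 13.171158*x^2 - 8.18202*x - 3.652264)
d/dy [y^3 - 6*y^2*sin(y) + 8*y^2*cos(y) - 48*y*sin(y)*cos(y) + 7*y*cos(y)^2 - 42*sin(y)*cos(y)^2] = -8*y^2*sin(y) - 6*y^2*cos(y) + 3*y^2 - 12*y*sin(y) - 7*y*sin(2*y) + 16*y*cos(y) - 48*y*cos(2*y) - 24*sin(2*y) - 21*cos(y)/2 + 7*cos(2*y)/2 - 63*cos(3*y)/2 + 7/2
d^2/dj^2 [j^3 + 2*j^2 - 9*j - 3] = 6*j + 4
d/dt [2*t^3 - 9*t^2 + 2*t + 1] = 6*t^2 - 18*t + 2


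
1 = 1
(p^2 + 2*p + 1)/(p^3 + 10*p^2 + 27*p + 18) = (p + 1)/(p^2 + 9*p + 18)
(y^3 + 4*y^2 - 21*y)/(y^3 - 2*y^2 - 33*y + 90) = y*(y + 7)/(y^2 + y - 30)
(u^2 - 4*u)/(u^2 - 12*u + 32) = u/(u - 8)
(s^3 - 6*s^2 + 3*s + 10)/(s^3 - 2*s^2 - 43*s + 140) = (s^2 - s - 2)/(s^2 + 3*s - 28)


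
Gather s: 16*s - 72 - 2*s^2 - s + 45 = -2*s^2 + 15*s - 27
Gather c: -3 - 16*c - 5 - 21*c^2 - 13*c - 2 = -21*c^2 - 29*c - 10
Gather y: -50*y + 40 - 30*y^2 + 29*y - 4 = -30*y^2 - 21*y + 36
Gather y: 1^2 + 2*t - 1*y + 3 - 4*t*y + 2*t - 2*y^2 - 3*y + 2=4*t - 2*y^2 + y*(-4*t - 4) + 6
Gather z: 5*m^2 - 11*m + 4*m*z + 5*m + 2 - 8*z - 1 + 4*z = 5*m^2 - 6*m + z*(4*m - 4) + 1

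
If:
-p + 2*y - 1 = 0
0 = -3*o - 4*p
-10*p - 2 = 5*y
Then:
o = 12/25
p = -9/25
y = 8/25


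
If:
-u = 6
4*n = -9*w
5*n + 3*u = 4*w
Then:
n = 162/61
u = -6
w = -72/61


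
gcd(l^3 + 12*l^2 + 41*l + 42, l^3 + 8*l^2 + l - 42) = l^2 + 10*l + 21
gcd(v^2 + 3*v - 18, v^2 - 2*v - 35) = 1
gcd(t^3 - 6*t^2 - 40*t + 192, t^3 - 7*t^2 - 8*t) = t - 8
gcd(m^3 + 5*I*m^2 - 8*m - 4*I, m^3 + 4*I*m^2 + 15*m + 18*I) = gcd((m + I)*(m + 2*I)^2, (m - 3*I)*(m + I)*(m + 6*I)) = m + I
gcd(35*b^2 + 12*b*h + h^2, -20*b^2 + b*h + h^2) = 5*b + h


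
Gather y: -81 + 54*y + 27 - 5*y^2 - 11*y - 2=-5*y^2 + 43*y - 56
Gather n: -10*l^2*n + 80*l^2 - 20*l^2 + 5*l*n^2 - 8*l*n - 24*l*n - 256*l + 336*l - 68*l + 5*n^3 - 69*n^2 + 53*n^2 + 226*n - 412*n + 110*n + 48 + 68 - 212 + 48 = 60*l^2 + 12*l + 5*n^3 + n^2*(5*l - 16) + n*(-10*l^2 - 32*l - 76) - 48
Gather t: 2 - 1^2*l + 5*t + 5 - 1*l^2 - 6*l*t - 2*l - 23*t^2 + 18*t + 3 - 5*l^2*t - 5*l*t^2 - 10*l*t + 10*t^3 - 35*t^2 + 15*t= -l^2 - 3*l + 10*t^3 + t^2*(-5*l - 58) + t*(-5*l^2 - 16*l + 38) + 10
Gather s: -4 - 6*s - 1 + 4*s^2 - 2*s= 4*s^2 - 8*s - 5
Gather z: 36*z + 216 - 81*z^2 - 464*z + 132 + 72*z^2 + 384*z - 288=-9*z^2 - 44*z + 60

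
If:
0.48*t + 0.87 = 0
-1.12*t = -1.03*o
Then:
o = -1.97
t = -1.81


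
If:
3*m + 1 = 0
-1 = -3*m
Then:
No Solution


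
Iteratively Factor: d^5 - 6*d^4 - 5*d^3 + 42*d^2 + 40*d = (d + 2)*(d^4 - 8*d^3 + 11*d^2 + 20*d) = (d - 4)*(d + 2)*(d^3 - 4*d^2 - 5*d) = (d - 4)*(d + 1)*(d + 2)*(d^2 - 5*d) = (d - 5)*(d - 4)*(d + 1)*(d + 2)*(d)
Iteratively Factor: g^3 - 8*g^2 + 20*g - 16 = (g - 4)*(g^2 - 4*g + 4) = (g - 4)*(g - 2)*(g - 2)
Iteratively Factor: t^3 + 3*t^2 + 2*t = (t + 1)*(t^2 + 2*t) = (t + 1)*(t + 2)*(t)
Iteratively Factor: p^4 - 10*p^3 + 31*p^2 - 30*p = (p - 5)*(p^3 - 5*p^2 + 6*p) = (p - 5)*(p - 2)*(p^2 - 3*p) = p*(p - 5)*(p - 2)*(p - 3)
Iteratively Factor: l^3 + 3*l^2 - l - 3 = (l - 1)*(l^2 + 4*l + 3) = (l - 1)*(l + 3)*(l + 1)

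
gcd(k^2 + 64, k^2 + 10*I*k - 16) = k + 8*I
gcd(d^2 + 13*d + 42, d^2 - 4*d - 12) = 1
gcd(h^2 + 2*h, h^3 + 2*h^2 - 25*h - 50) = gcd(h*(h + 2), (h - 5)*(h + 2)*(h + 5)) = h + 2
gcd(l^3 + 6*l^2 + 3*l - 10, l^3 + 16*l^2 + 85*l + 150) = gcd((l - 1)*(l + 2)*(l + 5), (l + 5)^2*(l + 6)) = l + 5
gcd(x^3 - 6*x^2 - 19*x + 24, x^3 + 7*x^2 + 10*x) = 1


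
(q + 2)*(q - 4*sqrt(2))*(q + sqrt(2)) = q^3 - 3*sqrt(2)*q^2 + 2*q^2 - 6*sqrt(2)*q - 8*q - 16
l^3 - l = l*(l - 1)*(l + 1)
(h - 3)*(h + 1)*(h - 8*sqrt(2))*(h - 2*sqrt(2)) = h^4 - 10*sqrt(2)*h^3 - 2*h^3 + 20*sqrt(2)*h^2 + 29*h^2 - 64*h + 30*sqrt(2)*h - 96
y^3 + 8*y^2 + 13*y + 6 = (y + 1)^2*(y + 6)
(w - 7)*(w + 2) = w^2 - 5*w - 14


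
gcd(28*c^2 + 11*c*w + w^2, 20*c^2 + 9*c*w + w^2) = 4*c + w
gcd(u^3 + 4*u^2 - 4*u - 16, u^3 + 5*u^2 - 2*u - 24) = u^2 + 2*u - 8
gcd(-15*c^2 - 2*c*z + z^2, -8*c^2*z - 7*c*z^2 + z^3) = 1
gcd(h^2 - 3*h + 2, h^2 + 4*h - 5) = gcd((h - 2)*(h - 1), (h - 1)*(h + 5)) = h - 1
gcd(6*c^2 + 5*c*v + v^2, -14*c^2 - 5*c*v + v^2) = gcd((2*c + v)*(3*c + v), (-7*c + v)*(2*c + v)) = 2*c + v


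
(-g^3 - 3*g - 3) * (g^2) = -g^5 - 3*g^3 - 3*g^2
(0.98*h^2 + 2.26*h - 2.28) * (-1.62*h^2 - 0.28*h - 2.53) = -1.5876*h^4 - 3.9356*h^3 + 0.5814*h^2 - 5.0794*h + 5.7684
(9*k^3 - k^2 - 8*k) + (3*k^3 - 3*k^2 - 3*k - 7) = 12*k^3 - 4*k^2 - 11*k - 7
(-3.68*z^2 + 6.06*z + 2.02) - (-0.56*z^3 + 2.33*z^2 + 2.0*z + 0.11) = 0.56*z^3 - 6.01*z^2 + 4.06*z + 1.91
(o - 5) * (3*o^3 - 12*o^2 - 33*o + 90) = 3*o^4 - 27*o^3 + 27*o^2 + 255*o - 450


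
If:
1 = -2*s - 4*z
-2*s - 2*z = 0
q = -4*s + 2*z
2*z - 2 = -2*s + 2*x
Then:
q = -3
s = 1/2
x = -1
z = -1/2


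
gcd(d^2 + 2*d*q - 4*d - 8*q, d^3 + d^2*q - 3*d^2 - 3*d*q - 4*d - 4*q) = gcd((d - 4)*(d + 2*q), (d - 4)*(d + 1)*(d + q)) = d - 4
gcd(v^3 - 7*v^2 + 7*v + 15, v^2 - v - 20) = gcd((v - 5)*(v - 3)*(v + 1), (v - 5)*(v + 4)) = v - 5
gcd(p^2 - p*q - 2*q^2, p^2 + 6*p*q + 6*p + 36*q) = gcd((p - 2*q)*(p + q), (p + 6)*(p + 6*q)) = 1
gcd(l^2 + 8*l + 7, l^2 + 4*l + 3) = l + 1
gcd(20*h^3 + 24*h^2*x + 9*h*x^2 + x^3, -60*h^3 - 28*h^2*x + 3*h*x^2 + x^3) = 2*h + x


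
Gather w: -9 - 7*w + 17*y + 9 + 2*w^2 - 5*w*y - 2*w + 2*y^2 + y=2*w^2 + w*(-5*y - 9) + 2*y^2 + 18*y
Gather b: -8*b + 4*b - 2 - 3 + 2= -4*b - 3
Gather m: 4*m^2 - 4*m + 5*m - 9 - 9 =4*m^2 + m - 18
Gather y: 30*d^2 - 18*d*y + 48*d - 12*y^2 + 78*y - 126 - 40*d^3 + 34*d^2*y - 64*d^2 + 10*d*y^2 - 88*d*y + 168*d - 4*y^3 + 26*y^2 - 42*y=-40*d^3 - 34*d^2 + 216*d - 4*y^3 + y^2*(10*d + 14) + y*(34*d^2 - 106*d + 36) - 126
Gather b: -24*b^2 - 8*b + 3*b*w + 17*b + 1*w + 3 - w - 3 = -24*b^2 + b*(3*w + 9)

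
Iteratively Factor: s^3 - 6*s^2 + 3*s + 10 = (s - 5)*(s^2 - s - 2) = (s - 5)*(s - 2)*(s + 1)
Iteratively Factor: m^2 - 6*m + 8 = (m - 4)*(m - 2)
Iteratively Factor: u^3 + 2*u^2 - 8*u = (u)*(u^2 + 2*u - 8) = u*(u + 4)*(u - 2)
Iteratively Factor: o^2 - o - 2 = (o - 2)*(o + 1)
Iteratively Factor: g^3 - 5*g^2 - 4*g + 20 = (g - 5)*(g^2 - 4) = (g - 5)*(g - 2)*(g + 2)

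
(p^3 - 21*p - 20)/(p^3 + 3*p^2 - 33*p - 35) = (p + 4)/(p + 7)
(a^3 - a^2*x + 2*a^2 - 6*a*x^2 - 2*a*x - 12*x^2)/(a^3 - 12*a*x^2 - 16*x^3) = (-a^2 + 3*a*x - 2*a + 6*x)/(-a^2 + 2*a*x + 8*x^2)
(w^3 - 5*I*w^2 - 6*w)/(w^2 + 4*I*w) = (w^2 - 5*I*w - 6)/(w + 4*I)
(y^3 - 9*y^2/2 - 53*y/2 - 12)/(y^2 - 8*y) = y + 7/2 + 3/(2*y)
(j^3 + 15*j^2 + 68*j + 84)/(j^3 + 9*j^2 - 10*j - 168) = (j + 2)/(j - 4)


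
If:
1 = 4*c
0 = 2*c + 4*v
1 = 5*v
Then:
No Solution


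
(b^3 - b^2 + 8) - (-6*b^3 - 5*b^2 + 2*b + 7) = 7*b^3 + 4*b^2 - 2*b + 1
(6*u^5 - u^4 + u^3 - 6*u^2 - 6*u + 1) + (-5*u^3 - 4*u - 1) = 6*u^5 - u^4 - 4*u^3 - 6*u^2 - 10*u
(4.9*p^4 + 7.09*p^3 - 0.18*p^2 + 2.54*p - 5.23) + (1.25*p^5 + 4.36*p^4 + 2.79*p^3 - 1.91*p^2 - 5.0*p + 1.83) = 1.25*p^5 + 9.26*p^4 + 9.88*p^3 - 2.09*p^2 - 2.46*p - 3.4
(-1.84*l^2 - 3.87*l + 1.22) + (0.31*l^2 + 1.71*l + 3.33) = -1.53*l^2 - 2.16*l + 4.55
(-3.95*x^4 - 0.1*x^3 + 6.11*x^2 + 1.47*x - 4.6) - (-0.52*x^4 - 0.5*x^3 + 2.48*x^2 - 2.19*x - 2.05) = -3.43*x^4 + 0.4*x^3 + 3.63*x^2 + 3.66*x - 2.55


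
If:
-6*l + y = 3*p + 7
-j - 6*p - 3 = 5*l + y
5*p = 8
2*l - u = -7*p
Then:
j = -11*y/6 - 83/30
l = y/6 - 59/30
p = 8/5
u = y/3 + 109/15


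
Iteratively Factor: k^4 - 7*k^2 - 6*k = (k + 1)*(k^3 - k^2 - 6*k) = k*(k + 1)*(k^2 - k - 6) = k*(k - 3)*(k + 1)*(k + 2)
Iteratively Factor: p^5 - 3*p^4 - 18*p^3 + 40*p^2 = (p + 4)*(p^4 - 7*p^3 + 10*p^2) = p*(p + 4)*(p^3 - 7*p^2 + 10*p) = p*(p - 5)*(p + 4)*(p^2 - 2*p) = p^2*(p - 5)*(p + 4)*(p - 2)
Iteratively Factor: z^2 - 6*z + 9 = (z - 3)*(z - 3)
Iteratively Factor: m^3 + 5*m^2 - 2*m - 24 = (m + 4)*(m^2 + m - 6) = (m + 3)*(m + 4)*(m - 2)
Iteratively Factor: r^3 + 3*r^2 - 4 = (r + 2)*(r^2 + r - 2) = (r - 1)*(r + 2)*(r + 2)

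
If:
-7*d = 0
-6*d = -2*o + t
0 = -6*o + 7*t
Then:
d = 0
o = 0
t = 0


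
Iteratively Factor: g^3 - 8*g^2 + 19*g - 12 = (g - 3)*(g^2 - 5*g + 4) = (g - 4)*(g - 3)*(g - 1)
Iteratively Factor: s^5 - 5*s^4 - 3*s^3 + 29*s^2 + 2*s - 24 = (s - 3)*(s^4 - 2*s^3 - 9*s^2 + 2*s + 8) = (s - 3)*(s + 2)*(s^3 - 4*s^2 - s + 4) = (s - 4)*(s - 3)*(s + 2)*(s^2 - 1) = (s - 4)*(s - 3)*(s + 1)*(s + 2)*(s - 1)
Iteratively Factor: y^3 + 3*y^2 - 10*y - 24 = (y + 2)*(y^2 + y - 12) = (y + 2)*(y + 4)*(y - 3)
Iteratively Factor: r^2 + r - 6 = (r + 3)*(r - 2)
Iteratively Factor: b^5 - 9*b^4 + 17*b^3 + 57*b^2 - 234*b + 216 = (b - 2)*(b^4 - 7*b^3 + 3*b^2 + 63*b - 108) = (b - 4)*(b - 2)*(b^3 - 3*b^2 - 9*b + 27) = (b - 4)*(b - 3)*(b - 2)*(b^2 - 9) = (b - 4)*(b - 3)*(b - 2)*(b + 3)*(b - 3)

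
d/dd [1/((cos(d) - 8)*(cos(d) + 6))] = 2*(cos(d) - 1)*sin(d)/((cos(d) - 8)^2*(cos(d) + 6)^2)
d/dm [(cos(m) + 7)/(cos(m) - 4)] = 11*sin(m)/(cos(m) - 4)^2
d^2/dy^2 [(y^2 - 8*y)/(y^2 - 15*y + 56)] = 14/(y^3 - 21*y^2 + 147*y - 343)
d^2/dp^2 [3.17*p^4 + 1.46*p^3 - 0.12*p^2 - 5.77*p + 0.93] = 38.04*p^2 + 8.76*p - 0.24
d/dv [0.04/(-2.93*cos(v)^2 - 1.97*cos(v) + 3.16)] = -(0.2344*cos(v) + 0.0788)*sin(v)/(2.93*cos(v)^2 + 1.97*cos(v) - 3.16)^2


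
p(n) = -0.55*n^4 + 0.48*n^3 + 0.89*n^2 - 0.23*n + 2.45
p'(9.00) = -1471.37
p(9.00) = -3186.16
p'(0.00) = -0.23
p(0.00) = 2.45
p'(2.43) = -18.97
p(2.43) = -5.14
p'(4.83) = -205.93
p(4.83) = -223.14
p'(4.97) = -225.89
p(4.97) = -253.36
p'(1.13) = 0.45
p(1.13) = 3.12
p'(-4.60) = 236.19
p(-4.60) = -270.64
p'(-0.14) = -0.44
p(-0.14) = 2.50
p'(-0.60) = -0.30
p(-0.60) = 2.73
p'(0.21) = 0.19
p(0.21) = 2.44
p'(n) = -2.2*n^3 + 1.44*n^2 + 1.78*n - 0.23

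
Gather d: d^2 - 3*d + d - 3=d^2 - 2*d - 3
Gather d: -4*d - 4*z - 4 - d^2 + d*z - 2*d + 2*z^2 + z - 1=-d^2 + d*(z - 6) + 2*z^2 - 3*z - 5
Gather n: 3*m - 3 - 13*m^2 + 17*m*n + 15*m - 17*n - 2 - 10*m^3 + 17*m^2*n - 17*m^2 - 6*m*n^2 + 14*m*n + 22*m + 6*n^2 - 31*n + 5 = -10*m^3 - 30*m^2 + 40*m + n^2*(6 - 6*m) + n*(17*m^2 + 31*m - 48)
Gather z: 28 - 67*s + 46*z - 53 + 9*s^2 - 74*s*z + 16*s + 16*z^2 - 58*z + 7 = 9*s^2 - 51*s + 16*z^2 + z*(-74*s - 12) - 18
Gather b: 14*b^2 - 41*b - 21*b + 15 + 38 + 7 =14*b^2 - 62*b + 60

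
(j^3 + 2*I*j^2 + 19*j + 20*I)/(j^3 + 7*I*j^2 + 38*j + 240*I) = (j^2 - 3*I*j + 4)/(j^2 + 2*I*j + 48)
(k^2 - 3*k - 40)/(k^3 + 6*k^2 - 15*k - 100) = (k - 8)/(k^2 + k - 20)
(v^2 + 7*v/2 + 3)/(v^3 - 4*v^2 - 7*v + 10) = (v + 3/2)/(v^2 - 6*v + 5)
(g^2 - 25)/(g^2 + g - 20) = (g - 5)/(g - 4)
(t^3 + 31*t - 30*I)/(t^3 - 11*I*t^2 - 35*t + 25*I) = (t + 6*I)/(t - 5*I)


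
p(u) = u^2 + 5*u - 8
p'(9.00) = 23.00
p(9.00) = 118.00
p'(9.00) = 23.00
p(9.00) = 118.00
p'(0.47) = 5.94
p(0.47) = -5.43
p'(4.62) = 14.24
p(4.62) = 36.44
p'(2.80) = 10.60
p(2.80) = 13.84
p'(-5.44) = -5.88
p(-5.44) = -5.61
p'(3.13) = 11.26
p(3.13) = 17.45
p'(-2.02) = 0.96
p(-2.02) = -14.02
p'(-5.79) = -6.58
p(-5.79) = -3.43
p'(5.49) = 15.98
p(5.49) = 49.59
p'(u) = 2*u + 5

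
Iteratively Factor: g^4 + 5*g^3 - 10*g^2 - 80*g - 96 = (g + 3)*(g^3 + 2*g^2 - 16*g - 32) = (g + 3)*(g + 4)*(g^2 - 2*g - 8) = (g - 4)*(g + 3)*(g + 4)*(g + 2)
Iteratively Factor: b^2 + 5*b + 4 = (b + 4)*(b + 1)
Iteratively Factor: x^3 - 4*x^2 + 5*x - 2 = (x - 1)*(x^2 - 3*x + 2) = (x - 1)^2*(x - 2)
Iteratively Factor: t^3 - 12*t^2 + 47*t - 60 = (t - 3)*(t^2 - 9*t + 20) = (t - 4)*(t - 3)*(t - 5)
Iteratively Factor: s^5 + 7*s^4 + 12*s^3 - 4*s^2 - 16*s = (s + 2)*(s^4 + 5*s^3 + 2*s^2 - 8*s) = (s + 2)^2*(s^3 + 3*s^2 - 4*s) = (s - 1)*(s + 2)^2*(s^2 + 4*s) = s*(s - 1)*(s + 2)^2*(s + 4)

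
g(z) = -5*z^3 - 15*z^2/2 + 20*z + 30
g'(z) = -15*z^2 - 15*z + 20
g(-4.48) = 239.45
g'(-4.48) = -213.86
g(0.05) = 30.98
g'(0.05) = 19.21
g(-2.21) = 3.14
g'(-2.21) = -20.11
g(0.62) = 38.33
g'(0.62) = 4.93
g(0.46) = 37.13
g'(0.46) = 9.93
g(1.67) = 19.20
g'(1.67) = -46.88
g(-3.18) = 51.34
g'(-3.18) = -83.99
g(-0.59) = 16.62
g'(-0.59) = 23.63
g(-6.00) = 720.00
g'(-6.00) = -430.00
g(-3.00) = 37.50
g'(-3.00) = -70.00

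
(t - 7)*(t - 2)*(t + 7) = t^3 - 2*t^2 - 49*t + 98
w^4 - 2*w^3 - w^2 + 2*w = w*(w - 2)*(w - 1)*(w + 1)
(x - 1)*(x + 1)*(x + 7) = x^3 + 7*x^2 - x - 7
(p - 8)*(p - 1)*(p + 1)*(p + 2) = p^4 - 6*p^3 - 17*p^2 + 6*p + 16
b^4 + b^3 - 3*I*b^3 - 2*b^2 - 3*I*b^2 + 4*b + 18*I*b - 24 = (b - 2)*(b + 3)*(b - 4*I)*(b + I)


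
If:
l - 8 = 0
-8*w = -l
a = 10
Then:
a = 10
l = 8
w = 1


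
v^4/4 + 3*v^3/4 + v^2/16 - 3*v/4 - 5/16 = (v/4 + 1/4)*(v - 1)*(v + 1/2)*(v + 5/2)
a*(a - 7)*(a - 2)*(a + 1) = a^4 - 8*a^3 + 5*a^2 + 14*a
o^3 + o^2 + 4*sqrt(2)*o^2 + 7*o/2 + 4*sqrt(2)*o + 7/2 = (o + 1)*(o + sqrt(2)/2)*(o + 7*sqrt(2)/2)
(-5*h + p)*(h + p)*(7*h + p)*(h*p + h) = -35*h^4*p - 35*h^4 - 33*h^3*p^2 - 33*h^3*p + 3*h^2*p^3 + 3*h^2*p^2 + h*p^4 + h*p^3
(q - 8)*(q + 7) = q^2 - q - 56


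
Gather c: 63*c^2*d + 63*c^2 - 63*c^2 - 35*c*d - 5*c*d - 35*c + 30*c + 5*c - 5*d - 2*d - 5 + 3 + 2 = 63*c^2*d - 40*c*d - 7*d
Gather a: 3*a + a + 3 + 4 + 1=4*a + 8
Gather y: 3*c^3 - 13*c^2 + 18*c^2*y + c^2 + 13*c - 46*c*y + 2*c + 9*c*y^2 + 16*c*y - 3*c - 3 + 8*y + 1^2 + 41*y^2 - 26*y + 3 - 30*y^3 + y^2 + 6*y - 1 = 3*c^3 - 12*c^2 + 12*c - 30*y^3 + y^2*(9*c + 42) + y*(18*c^2 - 30*c - 12)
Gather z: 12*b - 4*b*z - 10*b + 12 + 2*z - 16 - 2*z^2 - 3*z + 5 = 2*b - 2*z^2 + z*(-4*b - 1) + 1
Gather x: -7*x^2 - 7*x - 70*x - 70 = -7*x^2 - 77*x - 70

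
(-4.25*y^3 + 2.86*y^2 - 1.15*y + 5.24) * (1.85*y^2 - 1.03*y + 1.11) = -7.8625*y^5 + 9.6685*y^4 - 9.7908*y^3 + 14.0531*y^2 - 6.6737*y + 5.8164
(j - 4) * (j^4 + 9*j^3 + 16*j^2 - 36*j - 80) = j^5 + 5*j^4 - 20*j^3 - 100*j^2 + 64*j + 320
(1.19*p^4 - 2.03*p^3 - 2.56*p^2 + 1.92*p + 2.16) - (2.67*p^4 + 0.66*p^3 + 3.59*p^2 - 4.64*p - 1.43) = -1.48*p^4 - 2.69*p^3 - 6.15*p^2 + 6.56*p + 3.59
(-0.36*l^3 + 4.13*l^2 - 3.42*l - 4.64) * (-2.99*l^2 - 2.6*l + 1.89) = 1.0764*l^5 - 11.4127*l^4 - 1.1926*l^3 + 30.5713*l^2 + 5.6002*l - 8.7696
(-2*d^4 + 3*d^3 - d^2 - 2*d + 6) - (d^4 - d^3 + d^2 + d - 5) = -3*d^4 + 4*d^3 - 2*d^2 - 3*d + 11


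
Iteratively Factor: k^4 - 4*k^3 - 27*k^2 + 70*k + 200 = (k + 4)*(k^3 - 8*k^2 + 5*k + 50) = (k - 5)*(k + 4)*(k^2 - 3*k - 10) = (k - 5)*(k + 2)*(k + 4)*(k - 5)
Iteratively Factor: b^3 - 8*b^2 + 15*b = (b - 5)*(b^2 - 3*b) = (b - 5)*(b - 3)*(b)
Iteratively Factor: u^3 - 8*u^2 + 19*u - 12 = (u - 1)*(u^2 - 7*u + 12) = (u - 4)*(u - 1)*(u - 3)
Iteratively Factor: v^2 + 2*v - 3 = (v + 3)*(v - 1)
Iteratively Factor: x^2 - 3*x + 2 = (x - 1)*(x - 2)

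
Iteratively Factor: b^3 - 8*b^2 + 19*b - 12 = (b - 4)*(b^2 - 4*b + 3) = (b - 4)*(b - 1)*(b - 3)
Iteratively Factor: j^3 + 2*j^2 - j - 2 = (j + 2)*(j^2 - 1) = (j + 1)*(j + 2)*(j - 1)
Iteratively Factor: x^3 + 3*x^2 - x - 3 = (x + 1)*(x^2 + 2*x - 3) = (x + 1)*(x + 3)*(x - 1)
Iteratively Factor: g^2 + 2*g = (g)*(g + 2)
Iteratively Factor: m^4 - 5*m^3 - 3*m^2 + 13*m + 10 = (m + 1)*(m^3 - 6*m^2 + 3*m + 10) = (m - 5)*(m + 1)*(m^2 - m - 2) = (m - 5)*(m - 2)*(m + 1)*(m + 1)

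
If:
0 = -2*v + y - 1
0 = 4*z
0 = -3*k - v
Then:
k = 1/6 - y/6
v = y/2 - 1/2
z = 0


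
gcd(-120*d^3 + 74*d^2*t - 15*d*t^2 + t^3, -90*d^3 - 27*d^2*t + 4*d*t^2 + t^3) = -5*d + t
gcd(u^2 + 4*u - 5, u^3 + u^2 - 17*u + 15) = u^2 + 4*u - 5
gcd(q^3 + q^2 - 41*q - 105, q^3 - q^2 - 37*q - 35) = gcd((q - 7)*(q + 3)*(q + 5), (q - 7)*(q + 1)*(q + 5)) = q^2 - 2*q - 35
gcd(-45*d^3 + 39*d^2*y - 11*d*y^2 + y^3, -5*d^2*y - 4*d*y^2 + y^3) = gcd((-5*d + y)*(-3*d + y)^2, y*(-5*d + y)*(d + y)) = -5*d + y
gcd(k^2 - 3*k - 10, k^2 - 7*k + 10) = k - 5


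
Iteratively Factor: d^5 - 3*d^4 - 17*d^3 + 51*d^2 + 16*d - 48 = (d - 1)*(d^4 - 2*d^3 - 19*d^2 + 32*d + 48) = (d - 1)*(d + 4)*(d^3 - 6*d^2 + 5*d + 12) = (d - 1)*(d + 1)*(d + 4)*(d^2 - 7*d + 12) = (d - 3)*(d - 1)*(d + 1)*(d + 4)*(d - 4)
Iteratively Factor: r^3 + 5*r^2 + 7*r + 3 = (r + 1)*(r^2 + 4*r + 3) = (r + 1)*(r + 3)*(r + 1)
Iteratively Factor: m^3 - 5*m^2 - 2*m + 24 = (m + 2)*(m^2 - 7*m + 12) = (m - 3)*(m + 2)*(m - 4)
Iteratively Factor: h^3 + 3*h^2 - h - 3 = (h - 1)*(h^2 + 4*h + 3) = (h - 1)*(h + 3)*(h + 1)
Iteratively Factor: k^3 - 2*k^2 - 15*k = (k + 3)*(k^2 - 5*k) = (k - 5)*(k + 3)*(k)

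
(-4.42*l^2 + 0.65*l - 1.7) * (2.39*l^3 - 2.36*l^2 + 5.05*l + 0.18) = -10.5638*l^5 + 11.9847*l^4 - 27.918*l^3 + 6.4989*l^2 - 8.468*l - 0.306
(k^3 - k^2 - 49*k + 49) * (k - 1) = k^4 - 2*k^3 - 48*k^2 + 98*k - 49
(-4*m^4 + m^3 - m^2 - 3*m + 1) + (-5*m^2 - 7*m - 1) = -4*m^4 + m^3 - 6*m^2 - 10*m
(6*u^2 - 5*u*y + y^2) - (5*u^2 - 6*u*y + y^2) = u^2 + u*y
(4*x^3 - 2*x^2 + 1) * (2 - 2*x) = -8*x^4 + 12*x^3 - 4*x^2 - 2*x + 2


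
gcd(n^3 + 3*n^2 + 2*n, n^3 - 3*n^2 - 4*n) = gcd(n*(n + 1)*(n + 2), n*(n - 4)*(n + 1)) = n^2 + n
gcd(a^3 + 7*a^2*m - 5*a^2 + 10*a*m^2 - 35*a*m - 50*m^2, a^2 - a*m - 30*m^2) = a + 5*m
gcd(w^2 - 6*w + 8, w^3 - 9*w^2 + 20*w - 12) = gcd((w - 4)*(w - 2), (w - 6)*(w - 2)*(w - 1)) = w - 2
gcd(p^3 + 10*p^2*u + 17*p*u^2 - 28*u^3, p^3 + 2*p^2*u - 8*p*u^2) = p + 4*u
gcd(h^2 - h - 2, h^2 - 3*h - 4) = h + 1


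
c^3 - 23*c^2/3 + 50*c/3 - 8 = (c - 4)*(c - 3)*(c - 2/3)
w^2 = w^2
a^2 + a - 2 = (a - 1)*(a + 2)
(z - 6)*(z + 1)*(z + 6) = z^3 + z^2 - 36*z - 36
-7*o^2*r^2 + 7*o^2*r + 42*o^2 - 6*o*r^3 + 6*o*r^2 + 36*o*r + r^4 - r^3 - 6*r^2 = (-7*o + r)*(o + r)*(r - 3)*(r + 2)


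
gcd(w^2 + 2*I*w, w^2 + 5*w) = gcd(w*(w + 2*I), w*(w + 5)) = w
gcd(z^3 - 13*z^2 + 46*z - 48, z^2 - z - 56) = z - 8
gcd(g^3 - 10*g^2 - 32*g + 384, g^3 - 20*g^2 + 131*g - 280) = g - 8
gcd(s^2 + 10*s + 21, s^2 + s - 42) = s + 7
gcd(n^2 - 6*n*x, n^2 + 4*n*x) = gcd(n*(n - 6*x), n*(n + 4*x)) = n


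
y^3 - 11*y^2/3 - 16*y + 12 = (y - 6)*(y - 2/3)*(y + 3)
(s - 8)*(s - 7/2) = s^2 - 23*s/2 + 28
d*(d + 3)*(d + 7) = d^3 + 10*d^2 + 21*d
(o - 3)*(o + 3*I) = o^2 - 3*o + 3*I*o - 9*I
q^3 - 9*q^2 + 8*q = q*(q - 8)*(q - 1)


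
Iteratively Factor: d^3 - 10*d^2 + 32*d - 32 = (d - 2)*(d^2 - 8*d + 16) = (d - 4)*(d - 2)*(d - 4)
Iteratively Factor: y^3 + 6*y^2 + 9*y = (y)*(y^2 + 6*y + 9) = y*(y + 3)*(y + 3)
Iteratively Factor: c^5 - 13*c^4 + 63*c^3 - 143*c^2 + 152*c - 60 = (c - 5)*(c^4 - 8*c^3 + 23*c^2 - 28*c + 12) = (c - 5)*(c - 2)*(c^3 - 6*c^2 + 11*c - 6) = (c - 5)*(c - 2)*(c - 1)*(c^2 - 5*c + 6) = (c - 5)*(c - 2)^2*(c - 1)*(c - 3)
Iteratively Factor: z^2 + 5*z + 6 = (z + 2)*(z + 3)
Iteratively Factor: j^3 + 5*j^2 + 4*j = (j + 4)*(j^2 + j) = j*(j + 4)*(j + 1)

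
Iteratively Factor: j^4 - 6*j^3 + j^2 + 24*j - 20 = (j - 2)*(j^3 - 4*j^2 - 7*j + 10) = (j - 2)*(j + 2)*(j^2 - 6*j + 5) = (j - 2)*(j - 1)*(j + 2)*(j - 5)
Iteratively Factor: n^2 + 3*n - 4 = (n + 4)*(n - 1)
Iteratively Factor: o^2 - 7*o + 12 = (o - 3)*(o - 4)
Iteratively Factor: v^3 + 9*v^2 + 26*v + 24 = (v + 4)*(v^2 + 5*v + 6) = (v + 2)*(v + 4)*(v + 3)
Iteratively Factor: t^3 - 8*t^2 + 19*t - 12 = (t - 3)*(t^2 - 5*t + 4) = (t - 3)*(t - 1)*(t - 4)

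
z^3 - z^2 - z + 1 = (z - 1)^2*(z + 1)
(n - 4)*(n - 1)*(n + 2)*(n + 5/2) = n^4 - n^3/2 - 27*n^2/2 - 7*n + 20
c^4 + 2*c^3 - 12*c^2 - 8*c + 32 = (c - 2)^2*(c + 2)*(c + 4)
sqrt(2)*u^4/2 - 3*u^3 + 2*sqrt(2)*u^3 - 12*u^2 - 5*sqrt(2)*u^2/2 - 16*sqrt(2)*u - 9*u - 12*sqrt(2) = (u/2 + sqrt(2)/2)*(u + 3)*(u - 4*sqrt(2))*(sqrt(2)*u + sqrt(2))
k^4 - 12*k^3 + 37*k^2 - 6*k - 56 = (k - 7)*(k - 4)*(k - 2)*(k + 1)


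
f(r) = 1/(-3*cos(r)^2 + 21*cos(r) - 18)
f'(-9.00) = -0.00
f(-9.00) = -0.03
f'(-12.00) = 1.47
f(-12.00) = -0.41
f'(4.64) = -0.06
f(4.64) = -0.05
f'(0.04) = 4166.67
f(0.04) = -83.33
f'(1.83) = 0.04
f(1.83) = -0.04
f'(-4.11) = 0.02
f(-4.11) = -0.03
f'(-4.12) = 0.02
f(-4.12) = -0.03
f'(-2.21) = -0.02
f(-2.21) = -0.03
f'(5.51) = -0.57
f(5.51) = -0.22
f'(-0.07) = -777.45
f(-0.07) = -27.21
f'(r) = (-6*sin(r)*cos(r) + 21*sin(r))/(-3*cos(r)^2 + 21*cos(r) - 18)^2 = (7 - 2*cos(r))*sin(r)/(3*(cos(r)^2 - 7*cos(r) + 6)^2)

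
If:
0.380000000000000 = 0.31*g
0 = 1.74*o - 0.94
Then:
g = 1.23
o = 0.54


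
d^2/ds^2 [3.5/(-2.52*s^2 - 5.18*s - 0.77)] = (44.4528*s^2 + 91.3752*s - 3.5*(5.04*s + 5.18)*(10.08*s + 10.36) + 13.5828)/(2.52*s^2 + 5.18*s + 0.77)^3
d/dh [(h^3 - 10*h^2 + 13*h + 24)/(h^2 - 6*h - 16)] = (h^2 + 4*h - 1)/(h^2 + 4*h + 4)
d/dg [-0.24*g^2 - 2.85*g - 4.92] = -0.48*g - 2.85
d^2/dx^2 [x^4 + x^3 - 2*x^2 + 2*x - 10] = 12*x^2 + 6*x - 4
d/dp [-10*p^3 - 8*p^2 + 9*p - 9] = -30*p^2 - 16*p + 9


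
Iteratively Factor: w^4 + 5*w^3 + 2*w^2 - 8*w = (w)*(w^3 + 5*w^2 + 2*w - 8) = w*(w + 4)*(w^2 + w - 2) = w*(w - 1)*(w + 4)*(w + 2)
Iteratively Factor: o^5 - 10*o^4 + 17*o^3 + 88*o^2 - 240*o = (o)*(o^4 - 10*o^3 + 17*o^2 + 88*o - 240) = o*(o - 5)*(o^3 - 5*o^2 - 8*o + 48) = o*(o - 5)*(o + 3)*(o^2 - 8*o + 16) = o*(o - 5)*(o - 4)*(o + 3)*(o - 4)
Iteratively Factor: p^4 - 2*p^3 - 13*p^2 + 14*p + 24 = (p + 3)*(p^3 - 5*p^2 + 2*p + 8) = (p - 2)*(p + 3)*(p^2 - 3*p - 4) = (p - 4)*(p - 2)*(p + 3)*(p + 1)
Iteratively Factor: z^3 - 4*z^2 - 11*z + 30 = (z - 2)*(z^2 - 2*z - 15) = (z - 5)*(z - 2)*(z + 3)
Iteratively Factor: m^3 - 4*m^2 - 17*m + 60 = (m + 4)*(m^2 - 8*m + 15) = (m - 5)*(m + 4)*(m - 3)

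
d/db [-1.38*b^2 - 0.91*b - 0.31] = -2.76*b - 0.91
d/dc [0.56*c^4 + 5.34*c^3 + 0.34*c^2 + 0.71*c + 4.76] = 2.24*c^3 + 16.02*c^2 + 0.68*c + 0.71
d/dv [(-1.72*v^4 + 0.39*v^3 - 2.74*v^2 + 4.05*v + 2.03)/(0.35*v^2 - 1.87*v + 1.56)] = (-1.204*v^5 + 9.7857*v^4 - 12.1914*v^3 + 5.5315*v^2 - 9.9698*v + 10.1141)/(0.1225*v^4 - 1.309*v^3 + 4.5889*v^2 - 5.8344*v + 2.4336)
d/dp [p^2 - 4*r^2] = 2*p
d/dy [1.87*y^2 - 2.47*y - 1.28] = 3.74*y - 2.47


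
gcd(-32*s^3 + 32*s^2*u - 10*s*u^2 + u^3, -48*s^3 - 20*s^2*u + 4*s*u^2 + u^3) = 4*s - u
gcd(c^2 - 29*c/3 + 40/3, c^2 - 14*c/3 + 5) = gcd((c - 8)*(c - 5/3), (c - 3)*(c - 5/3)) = c - 5/3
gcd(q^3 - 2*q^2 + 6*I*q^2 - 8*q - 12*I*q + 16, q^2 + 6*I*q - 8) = q^2 + 6*I*q - 8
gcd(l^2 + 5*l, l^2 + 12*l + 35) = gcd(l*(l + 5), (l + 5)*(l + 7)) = l + 5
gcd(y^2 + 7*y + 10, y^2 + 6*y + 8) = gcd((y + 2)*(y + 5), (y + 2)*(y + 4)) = y + 2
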